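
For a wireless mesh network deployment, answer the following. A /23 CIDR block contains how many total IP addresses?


Given: CIDR prefix /23
Host bits = 32 - 23 = 9
Total addresses = 2^9 = 512

512


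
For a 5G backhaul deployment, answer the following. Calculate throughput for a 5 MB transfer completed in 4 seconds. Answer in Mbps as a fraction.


Given: file = 5 MB, time = 4 s
File in Mb = 5 * 8 = 40 Mb
Throughput = 40 / 4 Mbps
Throughput = 10 Mbps

10


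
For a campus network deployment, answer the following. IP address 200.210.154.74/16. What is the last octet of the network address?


Given: IP = 200.210.154.74, prefix = /16
Subnet mask = 255.255.0.0
Last octet of IP: 74
Last octet of mask: 0
Network last octet = 74 AND 0 = 0

0


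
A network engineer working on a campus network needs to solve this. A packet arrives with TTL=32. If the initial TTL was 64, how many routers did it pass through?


Given: initial TTL = 64, received TTL = 32
Hops = initial TTL - received TTL
Hops = 64 - 32 = 32

32


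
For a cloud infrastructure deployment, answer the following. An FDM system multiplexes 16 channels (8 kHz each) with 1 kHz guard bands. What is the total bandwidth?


Given: 16 channels, 8 kHz each, guard = 1 kHz
Channel bandwidth = 16 * 8 = 128 kHz
Guard bands = 15 gaps * 1 kHz = 15 kHz
Total = 128 + 15 = 143 kHz

143


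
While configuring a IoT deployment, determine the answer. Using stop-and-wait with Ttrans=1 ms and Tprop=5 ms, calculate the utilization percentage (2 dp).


Given: Ttrans = 1 ms, Tprop = 5 ms
RTT = 2 * Tprop = 2 * 5 = 10 ms
U = Ttrans / (Ttrans + RTT)
U = 1 / (1 + 10)
U = 1 / 11 = 0.090909
U% = 9.09%

9.09


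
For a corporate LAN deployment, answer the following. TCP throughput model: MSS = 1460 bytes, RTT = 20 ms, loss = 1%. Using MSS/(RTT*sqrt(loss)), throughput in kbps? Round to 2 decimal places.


Given: MSS = 1460 bytes, RTT = 20 ms, loss = 1%
RTT in seconds = 20 / 1000 = 0.02
Loss rate = 1% = 0.01
sqrt(loss) = sqrt(0.01) = 0.1
Throughput (bytes/s) = 1460 / (0.02 * 0.1) = 730000.0000
Throughput (kbps) = 730000.0000 * 8 / 1000 = 5840.000000 -> 5840.00 kbps (2 dp)

5840.00


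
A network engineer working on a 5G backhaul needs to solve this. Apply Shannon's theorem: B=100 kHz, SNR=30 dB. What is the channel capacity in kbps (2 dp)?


Given: B = 100 kHz, SNR = 30 dB
SNR linear = 10^(30/10) = 1000
1 + SNR = 1001
log2(1001) = 9.9672262588
C = 100 * 1000 * 9.9672262588 = 996722.6259 bps
C = 996.722626 kbps -> 996.72 kbps (2 dp)

996.72


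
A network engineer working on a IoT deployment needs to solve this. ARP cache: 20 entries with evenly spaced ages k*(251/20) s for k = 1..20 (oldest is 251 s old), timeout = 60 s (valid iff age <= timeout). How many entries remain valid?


Ages are k * 251/20 s for k = 1..20 (spacing = 12.5500 s).
Entry k is valid iff k * 251/20 <= 60 iff k <= 20 * 60 / 251 = 4.7809
n_valid = floor(4.7809) = 4
(n_stale = 20 - 4 = 16)

4


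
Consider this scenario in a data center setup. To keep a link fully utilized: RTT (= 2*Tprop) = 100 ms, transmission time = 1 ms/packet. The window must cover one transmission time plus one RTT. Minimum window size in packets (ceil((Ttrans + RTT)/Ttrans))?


Given: Ttrans = 1 ms, RTT = 100 ms (= 2 * Tprop, Tprop = 50 ms)
Time until first ACK returns = Ttrans + RTT = 1 + 100 = 101 ms
Need W * Ttrans >= Ttrans + RTT  ->  W >= (Ttrans + RTT) / Ttrans
(Ttrans + RTT) / Ttrans = 101 / 1 = 101
W_min = ceil(101) = 101

101


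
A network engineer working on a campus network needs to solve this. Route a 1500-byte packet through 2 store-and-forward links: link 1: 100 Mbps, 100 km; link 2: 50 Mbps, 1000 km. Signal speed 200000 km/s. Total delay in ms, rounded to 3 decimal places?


Packet = 1500 bytes = 12000 bits. Store-and-forward: sum (t_trans + t_prop) per link.
Link 1: t_trans = 12000/(100*10^6) s = 0.1200 ms; t_prop = 100/200000 s = 0.5000 ms; subtotal = 0.6200 ms
Link 2: t_trans = 12000/(50*10^6) s = 0.2400 ms; t_prop = 1000/200000 s = 5.0000 ms; subtotal = 5.2400 ms
End-to-end = 0.6200 + 5.2400 = 5.8600 ms -> 5.860 ms (3 dp)

5.860


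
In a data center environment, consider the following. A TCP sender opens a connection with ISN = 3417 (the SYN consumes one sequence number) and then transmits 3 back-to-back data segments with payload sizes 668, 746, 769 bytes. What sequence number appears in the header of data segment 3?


The SYN occupies sequence number ISN = 3417, so the first data byte is ISN + 1 = 3418.
SEQ of data segment i = (ISN + 1) + sum of payload sizes of segments 1..i-1.
Segment 1: SEQ = 3418, payload = 668 bytes
Segment 2: SEQ = 4086, payload = 746 bytes
Segment 3: SEQ = 4832, payload = 769 bytes
SEQ of segment 3 = 3418 + 668 + 746 = 4832

4832


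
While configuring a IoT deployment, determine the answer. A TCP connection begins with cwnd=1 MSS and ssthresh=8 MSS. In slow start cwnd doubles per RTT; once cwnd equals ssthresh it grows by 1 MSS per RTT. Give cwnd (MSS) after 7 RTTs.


RTT 0: cwnd = 1 MSS (initial)
RTT 1: cwnd = 2 MSS (slow start, doubled)
RTT 2: cwnd = 4 MSS (slow start, doubled)
RTT 3: cwnd = 8 MSS (slow start, doubled)
RTT 4: cwnd = 9 MSS (congestion avoidance, +1)
RTT 5: cwnd = 10 MSS (congestion avoidance, +1)
RTT 6: cwnd = 11 MSS (congestion avoidance, +1)
RTT 7: cwnd = 12 MSS (congestion avoidance, +1)

12


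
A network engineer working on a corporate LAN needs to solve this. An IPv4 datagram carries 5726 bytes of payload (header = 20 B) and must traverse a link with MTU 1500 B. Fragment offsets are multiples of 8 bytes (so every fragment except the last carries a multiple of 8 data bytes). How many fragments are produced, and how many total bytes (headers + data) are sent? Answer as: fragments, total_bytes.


Max data per non-final fragment = floor((MTU - header)/8)*8 = floor((1500 - 20)/8)*8 = floor(1480/8)*8 = 1480 B
Final fragment needs no 8-byte alignment: it can carry up to MTU - header = 1480 B
Non-final fragments needed = ceil((payload - 1480) / 1480) = ceil(4246/1480) = ceil(2.8689) = 3
Number of fragments = 3 + 1 = 4
Fragment sizes (data): 3 * 1480 B + 1286 B (last, 1286 <= 1480 OK)
Total bytes sent = payload + n_frags * header = 5726 + 4*20 = 5726 + 80 = 5806 B

4, 5806


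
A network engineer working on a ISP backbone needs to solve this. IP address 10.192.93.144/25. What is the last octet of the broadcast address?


Given: IP = 10.192.93.144, prefix = /25
Host bits = 32 - 25 = 7
Network last octet = 144 AND mask = 128
Host part size = 2^7 - 1 = 127
Broadcast last octet = 128 OR 127 = 255

255


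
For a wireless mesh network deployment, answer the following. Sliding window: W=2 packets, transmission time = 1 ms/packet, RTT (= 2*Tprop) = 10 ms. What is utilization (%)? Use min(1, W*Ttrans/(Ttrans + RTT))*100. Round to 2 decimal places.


Given: W = 2, Ttrans = 1 ms, RTT = 10 ms (= 2 * Tprop, Tprop = 5 ms)
Cycle time = Ttrans + RTT = 1 + 10 = 11 ms (first packet sent until its ACK returns)
W * Ttrans = 2 * 1 = 2 ms of sending per cycle
W * Ttrans / (Ttrans + RTT) = 2 / 11 = 0.181818
U = min(1, 0.181818) = 0.181818
U% = 18.18%

18.18


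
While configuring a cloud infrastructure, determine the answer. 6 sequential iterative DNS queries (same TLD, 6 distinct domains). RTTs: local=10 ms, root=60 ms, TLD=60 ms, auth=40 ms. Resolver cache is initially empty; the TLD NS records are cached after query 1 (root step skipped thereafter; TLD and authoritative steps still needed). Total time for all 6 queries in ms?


Lookup 1 (cold cache): local + root + TLD + auth = 10 + 60 + 60 + 40 = 170 ms
Lookups 2..6 (TLD NS cached -> skip root; new domain -> still ask TLD and auth): local + TLD + auth = 10 + 60 + 40 = 110 ms each
Remaining 5 lookups: 5 * 110 = 550 ms
Total = 170 + 550 = 720 ms

720


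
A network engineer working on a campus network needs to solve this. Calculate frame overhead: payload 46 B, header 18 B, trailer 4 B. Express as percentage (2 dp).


Given: payload = 46 B, header = 18 B, trailer = 4 B
Overhead bytes = header + trailer = 18 + 4 = 22
Total frame = payload + overhead = 46 + 22 = 68
Overhead % = 22 / 68 * 100 = 32.3529% -> 32.35% (2 dp)

32.35


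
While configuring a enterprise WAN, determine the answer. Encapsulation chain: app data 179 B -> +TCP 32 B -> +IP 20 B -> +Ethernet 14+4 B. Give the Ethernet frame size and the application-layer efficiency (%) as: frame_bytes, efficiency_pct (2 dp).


TCP segment = 179 + 32 = 211 B
IP packet = 211 + 20 = 231 B
Ethernet frame = 231 + 14 + 4 = 249 B
Efficiency = app / frame = 179 / 249 = 0.718876 = 71.8876% -> 71.89% (2 dp)

249, 71.89


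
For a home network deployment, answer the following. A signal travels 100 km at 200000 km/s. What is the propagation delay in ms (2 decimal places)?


Given: distance = 100 km, speed = 200000 km/s
Delay = distance / speed = 100 / 200000 seconds
Delay in ms = 100 * 1000 / 200000
Delay = 0.5000 ms
Rounded to 2 dp = 0.50 ms

0.50


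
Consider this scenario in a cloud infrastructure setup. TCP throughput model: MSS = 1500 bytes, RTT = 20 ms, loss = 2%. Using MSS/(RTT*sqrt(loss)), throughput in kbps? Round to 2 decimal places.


Given: MSS = 1500 bytes, RTT = 20 ms, loss = 2%
RTT in seconds = 20 / 1000 = 0.02
Loss rate = 2% = 0.02
sqrt(loss) = sqrt(0.02) = 0.141421356237
Throughput (bytes/s) = 1500 / (0.02 * 0.141421356237) = 530330.0859
Throughput (kbps) = 530330.0859 * 8 / 1000 = 4242.640687 -> 4242.64 kbps (2 dp)

4242.64


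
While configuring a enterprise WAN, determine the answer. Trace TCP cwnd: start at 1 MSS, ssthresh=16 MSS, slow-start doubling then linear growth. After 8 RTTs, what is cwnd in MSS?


RTT 0: cwnd = 1 MSS (initial)
RTT 1: cwnd = 2 MSS (slow start, doubled)
RTT 2: cwnd = 4 MSS (slow start, doubled)
RTT 3: cwnd = 8 MSS (slow start, doubled)
RTT 4: cwnd = 16 MSS (slow start, doubled)
RTT 5: cwnd = 17 MSS (congestion avoidance, +1)
RTT 6: cwnd = 18 MSS (congestion avoidance, +1)
RTT 7: cwnd = 19 MSS (congestion avoidance, +1)
RTT 8: cwnd = 20 MSS (congestion avoidance, +1)

20


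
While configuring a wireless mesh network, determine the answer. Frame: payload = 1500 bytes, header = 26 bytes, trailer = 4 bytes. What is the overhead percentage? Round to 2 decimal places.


Given: payload = 1500 B, header = 26 B, trailer = 4 B
Overhead bytes = header + trailer = 26 + 4 = 30
Total frame = payload + overhead = 1500 + 30 = 1530
Overhead % = 30 / 1530 * 100 = 1.9608% -> 1.96% (2 dp)

1.96


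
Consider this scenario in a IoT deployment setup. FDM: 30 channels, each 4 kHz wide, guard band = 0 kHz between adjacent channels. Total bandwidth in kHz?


Given: 30 channels, 4 kHz each, guard = 0 kHz
Channel bandwidth = 30 * 4 = 120 kHz
Guard bands = 29 gaps * 0 kHz = 0 kHz
Total = 120 + 0 = 120 kHz

120


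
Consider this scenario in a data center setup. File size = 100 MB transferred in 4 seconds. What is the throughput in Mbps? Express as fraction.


Given: file = 100 MB, time = 4 s
File in Mb = 100 * 8 = 800 Mb
Throughput = 800 / 4 Mbps
Throughput = 200 Mbps

200


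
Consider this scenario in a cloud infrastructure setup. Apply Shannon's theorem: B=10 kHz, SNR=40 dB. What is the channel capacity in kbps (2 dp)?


Given: B = 10 kHz, SNR = 40 dB
SNR linear = 10^(40/10) = 10000
1 + SNR = 10001
log2(10001) = 13.2878566418
C = 10 * 1000 * 13.2878566418 = 132878.5664 bps
C = 132.878566 kbps -> 132.88 kbps (2 dp)

132.88


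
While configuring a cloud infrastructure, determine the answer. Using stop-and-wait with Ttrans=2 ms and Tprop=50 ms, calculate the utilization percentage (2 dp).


Given: Ttrans = 2 ms, Tprop = 50 ms
RTT = 2 * Tprop = 2 * 50 = 100 ms
U = Ttrans / (Ttrans + RTT)
U = 2 / (2 + 100)
U = 2 / 102 = 0.019608
U% = 1.96%

1.96


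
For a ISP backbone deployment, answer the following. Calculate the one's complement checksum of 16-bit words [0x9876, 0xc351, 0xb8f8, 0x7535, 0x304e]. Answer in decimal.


Given words: [0x9876, 0xc351, 0xb8f8, 0x7535, 0x304e]
Step 1: Sum all words
Raw sum = 39030 + 50001 + 47352 + 30005 + 12366 = 178754
Step 2: Fold carry: (47682 + 2) = 47684
One's complement = ~47684 & 0xFFFF = 17851

17851


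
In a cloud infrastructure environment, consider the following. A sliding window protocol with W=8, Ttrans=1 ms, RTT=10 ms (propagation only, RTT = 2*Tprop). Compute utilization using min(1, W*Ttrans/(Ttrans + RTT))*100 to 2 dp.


Given: W = 8, Ttrans = 1 ms, RTT = 10 ms (= 2 * Tprop, Tprop = 5 ms)
Cycle time = Ttrans + RTT = 1 + 10 = 11 ms (first packet sent until its ACK returns)
W * Ttrans = 8 * 1 = 8 ms of sending per cycle
W * Ttrans / (Ttrans + RTT) = 8 / 11 = 0.727273
U = min(1, 0.727273) = 0.727273
U% = 72.73%

72.73


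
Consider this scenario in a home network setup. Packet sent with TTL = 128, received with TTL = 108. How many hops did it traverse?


Given: initial TTL = 128, received TTL = 108
Hops = initial TTL - received TTL
Hops = 128 - 108 = 20

20


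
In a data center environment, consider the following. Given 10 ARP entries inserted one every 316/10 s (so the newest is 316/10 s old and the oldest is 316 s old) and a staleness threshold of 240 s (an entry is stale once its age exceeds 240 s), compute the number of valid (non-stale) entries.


Ages are k * 316/10 s for k = 1..10 (spacing = 31.6000 s).
Entry k is valid iff k * 316/10 <= 240 iff k <= 10 * 240 / 316 = 7.5949
n_valid = floor(7.5949) = 7
(n_stale = 10 - 7 = 3)

7


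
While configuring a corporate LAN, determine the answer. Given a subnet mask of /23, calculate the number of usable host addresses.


Given: subnet mask /23
Host bits = 32 - 23 = 9
Total addresses = 2^9 = 512
Usable hosts = 512 - 2 (network + broadcast) = 510

510


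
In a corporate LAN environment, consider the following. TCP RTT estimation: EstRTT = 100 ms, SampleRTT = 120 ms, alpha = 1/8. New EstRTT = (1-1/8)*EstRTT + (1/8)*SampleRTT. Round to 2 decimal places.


Given: EstRTT = 100 ms, SampleRTT = 120 ms, alpha = 1/8
New EstRTT = (1 - alpha) * EstRTT + alpha * SampleRTT
(7/8) * 100 = 87.5
(1/8) * 120 = 15
New EstRTT = 87.5 + 15 = 102.5 ms -> 102.50 ms (2 dp)

102.50


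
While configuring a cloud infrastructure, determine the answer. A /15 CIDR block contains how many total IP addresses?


Given: CIDR prefix /15
Host bits = 32 - 15 = 17
Total addresses = 2^17 = 131072

131072


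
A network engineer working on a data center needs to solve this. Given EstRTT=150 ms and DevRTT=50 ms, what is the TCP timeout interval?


Given: EstRTT = 150 ms, DevRTT = 50 ms
Timeout = EstRTT + 4 * DevRTT
4 * DevRTT = 4 * 50 = 200
Timeout = 150 + 200 = 350 ms

350


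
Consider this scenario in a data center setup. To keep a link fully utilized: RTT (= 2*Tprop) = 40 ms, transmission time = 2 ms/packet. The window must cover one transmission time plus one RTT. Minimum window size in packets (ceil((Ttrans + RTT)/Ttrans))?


Given: Ttrans = 2 ms, RTT = 40 ms (= 2 * Tprop, Tprop = 20 ms)
Time until first ACK returns = Ttrans + RTT = 2 + 40 = 42 ms
Need W * Ttrans >= Ttrans + RTT  ->  W >= (Ttrans + RTT) / Ttrans
(Ttrans + RTT) / Ttrans = 42 / 2 = 21
W_min = ceil(21) = 21

21


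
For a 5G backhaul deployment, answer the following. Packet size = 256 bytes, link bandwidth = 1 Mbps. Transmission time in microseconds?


Given: packet = 256 bytes, bandwidth = 1 Mbps
Packet in bits = 256 * 8 = 2048 bits
Bandwidth = 1 * 10^6 = 1000000 bps
Time = 2048 / 1000000 seconds
Time in us = 2048 * 10^6 / 1000000 = 2048

2048


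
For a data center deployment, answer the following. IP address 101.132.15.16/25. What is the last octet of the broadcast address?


Given: IP = 101.132.15.16, prefix = /25
Host bits = 32 - 25 = 7
Network last octet = 16 AND mask = 0
Host part size = 2^7 - 1 = 127
Broadcast last octet = 0 OR 127 = 127

127


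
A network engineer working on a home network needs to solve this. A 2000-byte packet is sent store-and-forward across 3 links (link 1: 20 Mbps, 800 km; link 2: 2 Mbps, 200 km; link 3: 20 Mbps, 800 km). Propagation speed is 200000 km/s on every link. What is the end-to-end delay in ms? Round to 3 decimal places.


Packet = 2000 bytes = 16000 bits. Store-and-forward: sum (t_trans + t_prop) per link.
Link 1: t_trans = 16000/(20*10^6) s = 0.8000 ms; t_prop = 800/200000 s = 4.0000 ms; subtotal = 4.8000 ms
Link 2: t_trans = 16000/(2*10^6) s = 8.0000 ms; t_prop = 200/200000 s = 1.0000 ms; subtotal = 9.0000 ms
Link 3: t_trans = 16000/(20*10^6) s = 0.8000 ms; t_prop = 800/200000 s = 4.0000 ms; subtotal = 4.8000 ms
End-to-end = 4.8000 + 9.0000 + 4.8000 = 18.6000 ms -> 18.600 ms (3 dp)

18.600


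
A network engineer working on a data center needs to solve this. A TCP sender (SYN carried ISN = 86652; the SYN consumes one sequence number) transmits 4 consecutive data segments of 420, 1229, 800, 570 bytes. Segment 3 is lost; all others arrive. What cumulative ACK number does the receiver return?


SYN uses sequence number 86652; first data byte = ISN + 1 = 86653.
Segment 1: SEQ = 86653, len = 420 B, covers [86653, 87072]
Segment 2: SEQ = 87073, len = 1229 B, covers [87073, 88301]
Segment 3: SEQ = 88302, len = 800 B, covers [88302, 89101] [LOST]
Segment 4: SEQ = 89102, len = 570 B, covers [89102, 89671]
In-order data received: bytes [86653, 88301] (segments 1..2).
Segment 3 missing -> gap begins at byte 88302; later segments buffered out of order.
Cumulative ACK = next expected in-order byte = 86653 + 420 + 1229 = 88302

88302


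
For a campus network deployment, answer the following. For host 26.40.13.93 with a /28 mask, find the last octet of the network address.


Given: IP = 26.40.13.93, prefix = /28
Subnet mask = 255.255.255.240
Last octet of IP: 93
Last octet of mask: 240
Network last octet = 93 AND 240 = 80

80


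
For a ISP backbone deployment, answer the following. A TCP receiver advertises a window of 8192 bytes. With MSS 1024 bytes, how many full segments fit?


Given: RWND = 8192 bytes, MSS = 1024 bytes
Full segments = floor(RWND / MSS)
Full segments = floor(8192 / 1024)
Full segments = floor(8.0) = 8

8


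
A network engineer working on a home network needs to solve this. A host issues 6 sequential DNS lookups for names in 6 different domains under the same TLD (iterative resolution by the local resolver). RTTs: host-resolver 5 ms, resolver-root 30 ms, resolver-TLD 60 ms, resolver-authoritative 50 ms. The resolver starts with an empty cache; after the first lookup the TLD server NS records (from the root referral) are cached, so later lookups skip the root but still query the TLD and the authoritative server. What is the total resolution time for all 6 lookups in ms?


Lookup 1 (cold cache): local + root + TLD + auth = 5 + 30 + 60 + 50 = 145 ms
Lookups 2..6 (TLD NS cached -> skip root; new domain -> still ask TLD and auth): local + TLD + auth = 5 + 60 + 50 = 115 ms each
Remaining 5 lookups: 5 * 115 = 575 ms
Total = 145 + 575 = 720 ms

720


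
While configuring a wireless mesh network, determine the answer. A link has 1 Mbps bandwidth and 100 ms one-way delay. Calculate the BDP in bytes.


Given: bandwidth = 1 Mbps, delay = 100 ms
BDP in bits = 1 * 10^6 * 100 / 1000
BDP in bits = 100000
BDP in bytes = 100000 / 8 = 12500

12500


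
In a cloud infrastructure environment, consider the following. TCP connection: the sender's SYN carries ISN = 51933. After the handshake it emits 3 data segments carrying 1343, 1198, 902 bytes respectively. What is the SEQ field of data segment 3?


The SYN occupies sequence number ISN = 51933, so the first data byte is ISN + 1 = 51934.
SEQ of data segment i = (ISN + 1) + sum of payload sizes of segments 1..i-1.
Segment 1: SEQ = 51934, payload = 1343 bytes
Segment 2: SEQ = 53277, payload = 1198 bytes
Segment 3: SEQ = 54475, payload = 902 bytes
SEQ of segment 3 = 51934 + 1343 + 1198 = 54475

54475


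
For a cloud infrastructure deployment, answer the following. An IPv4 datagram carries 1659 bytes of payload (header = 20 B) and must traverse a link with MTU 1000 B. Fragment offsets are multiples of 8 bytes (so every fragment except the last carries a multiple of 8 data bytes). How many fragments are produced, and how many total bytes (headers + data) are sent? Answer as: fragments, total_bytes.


Max data per non-final fragment = floor((MTU - header)/8)*8 = floor((1000 - 20)/8)*8 = floor(980/8)*8 = 976 B
Final fragment needs no 8-byte alignment: it can carry up to MTU - header = 980 B
Non-final fragments needed = ceil((payload - 980) / 976) = ceil(679/976) = ceil(0.6957) = 1
Number of fragments = 1 + 1 = 2
Fragment sizes (data): 1 * 976 B + 683 B (last, 683 <= 980 OK)
Total bytes sent = payload + n_frags * header = 1659 + 2*20 = 1659 + 40 = 1699 B

2, 1699


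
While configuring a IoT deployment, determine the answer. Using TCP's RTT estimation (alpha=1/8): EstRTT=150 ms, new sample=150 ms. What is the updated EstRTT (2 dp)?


Given: EstRTT = 150 ms, SampleRTT = 150 ms, alpha = 1/8
New EstRTT = (1 - alpha) * EstRTT + alpha * SampleRTT
(7/8) * 150 = 131.25
(1/8) * 150 = 18.75
New EstRTT = 131.25 + 18.75 = 150 ms -> 150.00 ms (2 dp)

150.00


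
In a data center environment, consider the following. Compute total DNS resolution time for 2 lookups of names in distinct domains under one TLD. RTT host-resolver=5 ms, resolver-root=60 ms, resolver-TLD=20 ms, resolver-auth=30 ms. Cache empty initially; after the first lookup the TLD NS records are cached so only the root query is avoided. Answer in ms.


Lookup 1 (cold cache): local + root + TLD + auth = 5 + 60 + 20 + 30 = 115 ms
Lookups 2..2 (TLD NS cached -> skip root; new domain -> still ask TLD and auth): local + TLD + auth = 5 + 20 + 30 = 55 ms each
Remaining 1 lookups: 1 * 55 = 55 ms
Total = 115 + 55 = 170 ms

170


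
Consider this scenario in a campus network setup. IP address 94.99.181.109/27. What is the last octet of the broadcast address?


Given: IP = 94.99.181.109, prefix = /27
Host bits = 32 - 27 = 5
Network last octet = 109 AND mask = 96
Host part size = 2^5 - 1 = 31
Broadcast last octet = 96 OR 31 = 127

127


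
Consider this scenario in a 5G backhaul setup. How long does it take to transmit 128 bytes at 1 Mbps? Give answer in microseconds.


Given: packet = 128 bytes, bandwidth = 1 Mbps
Packet in bits = 128 * 8 = 1024 bits
Bandwidth = 1 * 10^6 = 1000000 bps
Time = 1024 / 1000000 seconds
Time in us = 1024 * 10^6 / 1000000 = 1024

1024


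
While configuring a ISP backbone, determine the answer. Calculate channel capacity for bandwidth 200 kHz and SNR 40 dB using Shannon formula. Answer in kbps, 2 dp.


Given: B = 200 kHz, SNR = 40 dB
SNR linear = 10^(40/10) = 10000
1 + SNR = 10001
log2(10001) = 13.2878566418
C = 200 * 1000 * 13.2878566418 = 2657571.3284 bps
C = 2657.571328 kbps -> 2657.57 kbps (2 dp)

2657.57


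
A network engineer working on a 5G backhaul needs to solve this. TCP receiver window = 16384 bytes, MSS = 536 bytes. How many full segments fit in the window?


Given: RWND = 16384 bytes, MSS = 536 bytes
Full segments = floor(RWND / MSS)
Full segments = floor(16384 / 536)
Full segments = floor(30.5672) = 30

30


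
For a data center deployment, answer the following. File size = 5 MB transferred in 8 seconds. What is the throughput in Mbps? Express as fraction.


Given: file = 5 MB, time = 8 s
File in Mb = 5 * 8 = 40 Mb
Throughput = 40 / 8 Mbps
Throughput = 5 Mbps

5


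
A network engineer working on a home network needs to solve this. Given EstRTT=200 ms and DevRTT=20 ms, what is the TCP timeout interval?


Given: EstRTT = 200 ms, DevRTT = 20 ms
Timeout = EstRTT + 4 * DevRTT
4 * DevRTT = 4 * 20 = 80
Timeout = 200 + 80 = 280 ms

280


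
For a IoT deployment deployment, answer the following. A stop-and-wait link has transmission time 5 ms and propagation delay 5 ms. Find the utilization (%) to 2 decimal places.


Given: Ttrans = 5 ms, Tprop = 5 ms
RTT = 2 * Tprop = 2 * 5 = 10 ms
U = Ttrans / (Ttrans + RTT)
U = 5 / (5 + 10)
U = 5 / 15 = 0.333333
U% = 33.33%

33.33


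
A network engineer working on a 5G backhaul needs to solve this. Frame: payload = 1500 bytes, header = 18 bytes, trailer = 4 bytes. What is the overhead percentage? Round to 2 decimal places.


Given: payload = 1500 B, header = 18 B, trailer = 4 B
Overhead bytes = header + trailer = 18 + 4 = 22
Total frame = payload + overhead = 1500 + 22 = 1522
Overhead % = 22 / 1522 * 100 = 1.4455% -> 1.45% (2 dp)

1.45


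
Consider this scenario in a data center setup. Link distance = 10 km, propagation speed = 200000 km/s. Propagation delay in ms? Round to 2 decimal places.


Given: distance = 10 km, speed = 200000 km/s
Delay = distance / speed = 10 / 200000 seconds
Delay in ms = 10 * 1000 / 200000
Delay = 0.0500 ms
Rounded to 2 dp = 0.05 ms

0.05


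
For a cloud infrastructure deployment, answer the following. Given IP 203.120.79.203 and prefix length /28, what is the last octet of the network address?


Given: IP = 203.120.79.203, prefix = /28
Subnet mask = 255.255.255.240
Last octet of IP: 203
Last octet of mask: 240
Network last octet = 203 AND 240 = 192

192


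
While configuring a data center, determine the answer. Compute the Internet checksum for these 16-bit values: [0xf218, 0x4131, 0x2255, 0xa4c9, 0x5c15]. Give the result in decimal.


Given words: [0xf218, 0x4131, 0x2255, 0xa4c9, 0x5c15]
Step 1: Sum all words
Raw sum = 61976 + 16689 + 8789 + 42185 + 23573 = 153212
Step 2: Fold carry: (22140 + 2) = 22142
One's complement = ~22142 & 0xFFFF = 43393

43393


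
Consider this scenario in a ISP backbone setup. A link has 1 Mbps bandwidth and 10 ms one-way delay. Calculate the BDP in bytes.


Given: bandwidth = 1 Mbps, delay = 10 ms
BDP in bits = 1 * 10^6 * 10 / 1000
BDP in bits = 10000
BDP in bytes = 10000 / 8 = 1250

1250


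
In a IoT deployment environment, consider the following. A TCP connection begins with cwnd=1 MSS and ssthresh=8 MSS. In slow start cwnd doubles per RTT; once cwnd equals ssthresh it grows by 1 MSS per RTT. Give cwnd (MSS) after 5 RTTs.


RTT 0: cwnd = 1 MSS (initial)
RTT 1: cwnd = 2 MSS (slow start, doubled)
RTT 2: cwnd = 4 MSS (slow start, doubled)
RTT 3: cwnd = 8 MSS (slow start, doubled)
RTT 4: cwnd = 9 MSS (congestion avoidance, +1)
RTT 5: cwnd = 10 MSS (congestion avoidance, +1)

10


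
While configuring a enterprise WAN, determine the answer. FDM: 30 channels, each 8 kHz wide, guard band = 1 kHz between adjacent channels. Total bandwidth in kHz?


Given: 30 channels, 8 kHz each, guard = 1 kHz
Channel bandwidth = 30 * 8 = 240 kHz
Guard bands = 29 gaps * 1 kHz = 29 kHz
Total = 240 + 29 = 269 kHz

269


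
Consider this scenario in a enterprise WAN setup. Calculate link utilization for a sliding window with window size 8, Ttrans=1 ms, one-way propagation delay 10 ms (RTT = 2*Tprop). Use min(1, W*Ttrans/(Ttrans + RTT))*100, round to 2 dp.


Given: W = 8, Ttrans = 1 ms, RTT = 20 ms (= 2 * Tprop, Tprop = 10 ms)
Cycle time = Ttrans + RTT = 1 + 20 = 21 ms (first packet sent until its ACK returns)
W * Ttrans = 8 * 1 = 8 ms of sending per cycle
W * Ttrans / (Ttrans + RTT) = 8 / 21 = 0.380952
U = min(1, 0.380952) = 0.380952
U% = 38.10%

38.10


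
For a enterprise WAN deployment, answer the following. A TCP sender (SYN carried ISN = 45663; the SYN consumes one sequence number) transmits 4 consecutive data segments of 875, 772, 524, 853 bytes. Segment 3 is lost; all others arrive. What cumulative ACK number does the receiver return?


SYN uses sequence number 45663; first data byte = ISN + 1 = 45664.
Segment 1: SEQ = 45664, len = 875 B, covers [45664, 46538]
Segment 2: SEQ = 46539, len = 772 B, covers [46539, 47310]
Segment 3: SEQ = 47311, len = 524 B, covers [47311, 47834] [LOST]
Segment 4: SEQ = 47835, len = 853 B, covers [47835, 48687]
In-order data received: bytes [45664, 47310] (segments 1..2).
Segment 3 missing -> gap begins at byte 47311; later segments buffered out of order.
Cumulative ACK = next expected in-order byte = 45664 + 875 + 772 = 47311

47311


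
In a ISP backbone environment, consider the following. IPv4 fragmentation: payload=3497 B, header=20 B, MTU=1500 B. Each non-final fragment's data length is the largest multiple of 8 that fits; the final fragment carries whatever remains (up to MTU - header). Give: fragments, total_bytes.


Max data per non-final fragment = floor((MTU - header)/8)*8 = floor((1500 - 20)/8)*8 = floor(1480/8)*8 = 1480 B
Final fragment needs no 8-byte alignment: it can carry up to MTU - header = 1480 B
Non-final fragments needed = ceil((payload - 1480) / 1480) = ceil(2017/1480) = ceil(1.3628) = 2
Number of fragments = 2 + 1 = 3
Fragment sizes (data): 2 * 1480 B + 537 B (last, 537 <= 1480 OK)
Total bytes sent = payload + n_frags * header = 3497 + 3*20 = 3497 + 60 = 3557 B

3, 3557


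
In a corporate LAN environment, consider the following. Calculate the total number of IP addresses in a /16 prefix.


Given: CIDR prefix /16
Host bits = 32 - 16 = 16
Total addresses = 2^16 = 65536

65536


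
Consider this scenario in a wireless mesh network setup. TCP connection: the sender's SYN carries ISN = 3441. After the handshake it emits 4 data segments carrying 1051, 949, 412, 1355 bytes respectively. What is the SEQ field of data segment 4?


The SYN occupies sequence number ISN = 3441, so the first data byte is ISN + 1 = 3442.
SEQ of data segment i = (ISN + 1) + sum of payload sizes of segments 1..i-1.
Segment 1: SEQ = 3442, payload = 1051 bytes
Segment 2: SEQ = 4493, payload = 949 bytes
Segment 3: SEQ = 5442, payload = 412 bytes
Segment 4: SEQ = 5854, payload = 1355 bytes
SEQ of segment 4 = 3442 + 1051 + 949 + 412 = 5854

5854


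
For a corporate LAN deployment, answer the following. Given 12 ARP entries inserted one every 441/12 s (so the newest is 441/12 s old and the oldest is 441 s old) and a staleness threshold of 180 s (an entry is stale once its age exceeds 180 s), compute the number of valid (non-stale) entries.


Ages are k * 441/12 s for k = 1..12 (spacing = 36.7500 s).
Entry k is valid iff k * 441/12 <= 180 iff k <= 12 * 180 / 441 = 4.8980
n_valid = floor(4.8980) = 4
(n_stale = 12 - 4 = 8)

4


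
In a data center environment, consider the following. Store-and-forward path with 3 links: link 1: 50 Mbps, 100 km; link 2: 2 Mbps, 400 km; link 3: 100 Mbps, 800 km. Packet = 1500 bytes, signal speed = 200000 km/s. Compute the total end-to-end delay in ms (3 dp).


Packet = 1500 bytes = 12000 bits. Store-and-forward: sum (t_trans + t_prop) per link.
Link 1: t_trans = 12000/(50*10^6) s = 0.2400 ms; t_prop = 100/200000 s = 0.5000 ms; subtotal = 0.7400 ms
Link 2: t_trans = 12000/(2*10^6) s = 6.0000 ms; t_prop = 400/200000 s = 2.0000 ms; subtotal = 8.0000 ms
Link 3: t_trans = 12000/(100*10^6) s = 0.1200 ms; t_prop = 800/200000 s = 4.0000 ms; subtotal = 4.1200 ms
End-to-end = 0.7400 + 8.0000 + 4.1200 = 12.8600 ms -> 12.860 ms (3 dp)

12.860


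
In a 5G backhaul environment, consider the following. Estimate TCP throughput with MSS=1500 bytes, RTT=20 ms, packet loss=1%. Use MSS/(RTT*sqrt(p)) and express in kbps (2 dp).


Given: MSS = 1500 bytes, RTT = 20 ms, loss = 1%
RTT in seconds = 20 / 1000 = 0.02
Loss rate = 1% = 0.01
sqrt(loss) = sqrt(0.01) = 0.1
Throughput (bytes/s) = 1500 / (0.02 * 0.1) = 750000.0000
Throughput (kbps) = 750000.0000 * 8 / 1000 = 6000.000000 -> 6000.00 kbps (2 dp)

6000.00


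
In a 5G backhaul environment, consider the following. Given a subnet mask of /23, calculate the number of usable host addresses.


Given: subnet mask /23
Host bits = 32 - 23 = 9
Total addresses = 2^9 = 512
Usable hosts = 512 - 2 (network + broadcast) = 510

510


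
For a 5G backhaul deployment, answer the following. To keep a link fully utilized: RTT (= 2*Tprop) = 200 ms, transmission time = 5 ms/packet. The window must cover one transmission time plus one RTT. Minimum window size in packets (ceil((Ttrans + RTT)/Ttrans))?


Given: Ttrans = 5 ms, RTT = 200 ms (= 2 * Tprop, Tprop = 100 ms)
Time until first ACK returns = Ttrans + RTT = 5 + 200 = 205 ms
Need W * Ttrans >= Ttrans + RTT  ->  W >= (Ttrans + RTT) / Ttrans
(Ttrans + RTT) / Ttrans = 205 / 5 = 41
W_min = ceil(41) = 41

41


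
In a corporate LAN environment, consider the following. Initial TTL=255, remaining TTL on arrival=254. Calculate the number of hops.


Given: initial TTL = 255, received TTL = 254
Hops = initial TTL - received TTL
Hops = 255 - 254 = 1

1


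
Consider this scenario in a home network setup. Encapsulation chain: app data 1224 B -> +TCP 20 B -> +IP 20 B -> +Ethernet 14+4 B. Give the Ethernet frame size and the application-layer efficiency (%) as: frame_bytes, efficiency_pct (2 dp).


TCP segment = 1224 + 20 = 1244 B
IP packet = 1244 + 20 = 1264 B
Ethernet frame = 1264 + 14 + 4 = 1282 B
Efficiency = app / frame = 1224 / 1282 = 0.954758 = 95.4758% -> 95.48% (2 dp)

1282, 95.48


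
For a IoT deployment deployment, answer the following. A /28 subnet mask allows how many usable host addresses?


Given: subnet mask /28
Host bits = 32 - 28 = 4
Total addresses = 2^4 = 16
Usable hosts = 16 - 2 (network + broadcast) = 14

14


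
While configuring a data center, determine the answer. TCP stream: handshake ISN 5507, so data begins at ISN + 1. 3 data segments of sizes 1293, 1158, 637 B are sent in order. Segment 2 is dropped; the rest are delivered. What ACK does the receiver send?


SYN uses sequence number 5507; first data byte = ISN + 1 = 5508.
Segment 1: SEQ = 5508, len = 1293 B, covers [5508, 6800]
Segment 2: SEQ = 6801, len = 1158 B, covers [6801, 7958] [LOST]
Segment 3: SEQ = 7959, len = 637 B, covers [7959, 8595]
In-order data received: bytes [5508, 6800] (segments 1..1).
Segment 2 missing -> gap begins at byte 6801; later segments buffered out of order.
Cumulative ACK = next expected in-order byte = 5508 + 1293 = 6801

6801


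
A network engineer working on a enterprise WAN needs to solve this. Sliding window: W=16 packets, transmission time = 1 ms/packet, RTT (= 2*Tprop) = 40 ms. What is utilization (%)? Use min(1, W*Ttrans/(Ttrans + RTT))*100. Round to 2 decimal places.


Given: W = 16, Ttrans = 1 ms, RTT = 40 ms (= 2 * Tprop, Tprop = 20 ms)
Cycle time = Ttrans + RTT = 1 + 40 = 41 ms (first packet sent until its ACK returns)
W * Ttrans = 16 * 1 = 16 ms of sending per cycle
W * Ttrans / (Ttrans + RTT) = 16 / 41 = 0.390244
U = min(1, 0.390244) = 0.390244
U% = 39.02%

39.02


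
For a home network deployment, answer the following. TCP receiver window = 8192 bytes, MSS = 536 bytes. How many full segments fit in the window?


Given: RWND = 8192 bytes, MSS = 536 bytes
Full segments = floor(RWND / MSS)
Full segments = floor(8192 / 536)
Full segments = floor(15.2836) = 15

15


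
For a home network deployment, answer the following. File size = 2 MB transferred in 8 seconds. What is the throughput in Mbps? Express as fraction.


Given: file = 2 MB, time = 8 s
File in Mb = 2 * 8 = 16 Mb
Throughput = 16 / 8 Mbps
Throughput = 2 Mbps

2


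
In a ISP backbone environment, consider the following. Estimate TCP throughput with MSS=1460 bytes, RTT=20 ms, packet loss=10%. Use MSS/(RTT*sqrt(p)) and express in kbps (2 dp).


Given: MSS = 1460 bytes, RTT = 20 ms, loss = 10%
RTT in seconds = 20 / 1000 = 0.02
Loss rate = 10% = 0.1
sqrt(loss) = sqrt(0.1) = 0.316227766017
Throughput (bytes/s) = 1460 / (0.02 * 0.316227766017) = 230846.2692
Throughput (kbps) = 230846.2692 * 8 / 1000 = 1846.770154 -> 1846.77 kbps (2 dp)

1846.77


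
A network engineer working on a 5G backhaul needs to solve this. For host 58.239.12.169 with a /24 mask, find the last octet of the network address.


Given: IP = 58.239.12.169, prefix = /24
Subnet mask = 255.255.255.0
Last octet of IP: 169
Last octet of mask: 0
Network last octet = 169 AND 0 = 0

0


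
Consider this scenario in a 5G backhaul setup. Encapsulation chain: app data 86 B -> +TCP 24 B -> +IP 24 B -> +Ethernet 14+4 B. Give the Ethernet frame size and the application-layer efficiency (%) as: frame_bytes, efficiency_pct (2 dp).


TCP segment = 86 + 24 = 110 B
IP packet = 110 + 24 = 134 B
Ethernet frame = 134 + 14 + 4 = 152 B
Efficiency = app / frame = 86 / 152 = 0.565789 = 56.5789% -> 56.58% (2 dp)

152, 56.58


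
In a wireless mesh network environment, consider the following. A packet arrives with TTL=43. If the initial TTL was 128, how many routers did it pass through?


Given: initial TTL = 128, received TTL = 43
Hops = initial TTL - received TTL
Hops = 128 - 43 = 85

85


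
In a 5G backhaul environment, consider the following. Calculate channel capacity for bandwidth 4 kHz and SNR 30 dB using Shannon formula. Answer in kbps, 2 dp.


Given: B = 4 kHz, SNR = 30 dB
SNR linear = 10^(30/10) = 1000
1 + SNR = 1001
log2(1001) = 9.9672262588
C = 4 * 1000 * 9.9672262588 = 39868.9050 bps
C = 39.868905 kbps -> 39.87 kbps (2 dp)

39.87


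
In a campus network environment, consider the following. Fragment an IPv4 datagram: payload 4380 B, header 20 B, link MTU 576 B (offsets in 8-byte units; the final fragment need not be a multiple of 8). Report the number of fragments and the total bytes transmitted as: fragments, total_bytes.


Max data per non-final fragment = floor((MTU - header)/8)*8 = floor((576 - 20)/8)*8 = floor(556/8)*8 = 552 B
Final fragment needs no 8-byte alignment: it can carry up to MTU - header = 556 B
Non-final fragments needed = ceil((payload - 556) / 552) = ceil(3824/552) = ceil(6.9275) = 7
Number of fragments = 7 + 1 = 8
Fragment sizes (data): 7 * 552 B + 516 B (last, 516 <= 556 OK)
Total bytes sent = payload + n_frags * header = 4380 + 8*20 = 4380 + 160 = 4540 B

8, 4540


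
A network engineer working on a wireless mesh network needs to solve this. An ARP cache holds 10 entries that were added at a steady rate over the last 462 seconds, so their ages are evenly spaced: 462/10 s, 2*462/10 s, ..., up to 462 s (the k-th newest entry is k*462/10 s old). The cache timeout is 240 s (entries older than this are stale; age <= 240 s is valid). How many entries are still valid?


Ages are k * 462/10 s for k = 1..10 (spacing = 46.2000 s).
Entry k is valid iff k * 462/10 <= 240 iff k <= 10 * 240 / 462 = 5.1948
n_valid = floor(5.1948) = 5
(n_stale = 10 - 5 = 5)

5


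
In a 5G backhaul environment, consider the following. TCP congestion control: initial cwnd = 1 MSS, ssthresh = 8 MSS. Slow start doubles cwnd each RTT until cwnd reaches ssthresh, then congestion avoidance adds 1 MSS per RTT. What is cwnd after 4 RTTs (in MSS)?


RTT 0: cwnd = 1 MSS (initial)
RTT 1: cwnd = 2 MSS (slow start, doubled)
RTT 2: cwnd = 4 MSS (slow start, doubled)
RTT 3: cwnd = 8 MSS (slow start, doubled)
RTT 4: cwnd = 9 MSS (congestion avoidance, +1)

9


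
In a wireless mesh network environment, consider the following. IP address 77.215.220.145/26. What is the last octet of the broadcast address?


Given: IP = 77.215.220.145, prefix = /26
Host bits = 32 - 26 = 6
Network last octet = 145 AND mask = 128
Host part size = 2^6 - 1 = 63
Broadcast last octet = 128 OR 63 = 191

191


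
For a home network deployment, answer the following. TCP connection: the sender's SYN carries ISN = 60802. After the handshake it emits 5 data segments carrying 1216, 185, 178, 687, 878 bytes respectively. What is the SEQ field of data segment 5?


The SYN occupies sequence number ISN = 60802, so the first data byte is ISN + 1 = 60803.
SEQ of data segment i = (ISN + 1) + sum of payload sizes of segments 1..i-1.
Segment 1: SEQ = 60803, payload = 1216 bytes
Segment 2: SEQ = 62019, payload = 185 bytes
Segment 3: SEQ = 62204, payload = 178 bytes
Segment 4: SEQ = 62382, payload = 687 bytes
Segment 5: SEQ = 63069, payload = 878 bytes
SEQ of segment 5 = 60803 + 1216 + 185 + 178 + 687 = 63069

63069


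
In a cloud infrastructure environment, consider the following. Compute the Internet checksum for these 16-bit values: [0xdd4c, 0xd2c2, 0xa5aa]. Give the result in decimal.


Given words: [0xdd4c, 0xd2c2, 0xa5aa]
Step 1: Sum all words
Raw sum = 56652 + 53954 + 42410 = 153016
Step 2: Fold carry: (21944 + 2) = 21946
One's complement = ~21946 & 0xFFFF = 43589

43589


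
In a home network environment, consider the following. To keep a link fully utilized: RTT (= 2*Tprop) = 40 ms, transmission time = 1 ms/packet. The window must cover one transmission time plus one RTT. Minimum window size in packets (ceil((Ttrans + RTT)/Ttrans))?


Given: Ttrans = 1 ms, RTT = 40 ms (= 2 * Tprop, Tprop = 20 ms)
Time until first ACK returns = Ttrans + RTT = 1 + 40 = 41 ms
Need W * Ttrans >= Ttrans + RTT  ->  W >= (Ttrans + RTT) / Ttrans
(Ttrans + RTT) / Ttrans = 41 / 1 = 41
W_min = ceil(41) = 41

41
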